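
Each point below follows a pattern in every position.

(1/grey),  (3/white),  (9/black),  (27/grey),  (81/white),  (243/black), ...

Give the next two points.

(729/grey), (2187/white)

First value: ×3 each step; 1, 3, 9, 27, 81, 243 → 729 → 2187.
Shade — repeats grey → white → black: grey, white, black, grey, white, black → grey → white.
Putting the parts together: (729/grey) and then (2187/white).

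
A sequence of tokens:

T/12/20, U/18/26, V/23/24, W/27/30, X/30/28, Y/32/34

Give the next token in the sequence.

For the letter, letters move forward 1 place in the alphabet: T, U, V, W, X, Y → Z.
Second component: 12, 18, 23, 27, 30, 32 → 33 (differences are 6, 5, 4, … (decreasing by 1 each time)).
Third component: 20, 26, 24, 30, 28, 34 → 32 (alternating steps +6, −2, +6, −2, …).
Putting it together: Z/33/32.

Z/33/32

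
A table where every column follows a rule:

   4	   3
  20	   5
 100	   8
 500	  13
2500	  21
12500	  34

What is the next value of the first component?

62500

First component: ×5 each step, so 4, 20, 100, 500, 2500, 12500 → 62500.
Second component: each term is the sum of the two before it; 3, 5, 8, 13, 21, 34 → 55.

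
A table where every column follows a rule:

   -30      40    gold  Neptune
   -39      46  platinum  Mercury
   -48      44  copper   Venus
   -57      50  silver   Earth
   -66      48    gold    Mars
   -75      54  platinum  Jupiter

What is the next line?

First component: −9 each step; -30, -39, -48, -57, -66, -75 → -84.
For the second component, alternating steps +6, −2, +6, −2, …: 40, 46, 44, 50, 48, 54 → 52.
For the metal, repeats gold → platinum → copper → silver: gold, platinum, copper, silver, gold, platinum → copper.
Planet — runs through the planets Mercury→Neptune: Neptune, Mercury, Venus, Earth, Mars, Jupiter → Saturn.
Putting it together: -84  52  copper  Saturn.

-84  52  copper  Saturn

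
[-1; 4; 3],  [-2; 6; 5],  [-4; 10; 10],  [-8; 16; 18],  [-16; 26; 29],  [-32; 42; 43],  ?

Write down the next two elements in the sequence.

First component — ×2 each step: -1, -2, -4, -8, -16, -32 → -64 → -128.
Second component: each term is the sum of the two before it, so 4, 6, 10, 16, 26, 42 → 68 → 110.
For the third component, differences are 2, 5, 8, … (increasing by 3 each time): 3, 5, 10, 18, 29, 43 → 60 → 80.
Putting the parts together: [-64; 68; 60] and then [-128; 110; 80].

[-64; 68; 60], [-128; 110; 80]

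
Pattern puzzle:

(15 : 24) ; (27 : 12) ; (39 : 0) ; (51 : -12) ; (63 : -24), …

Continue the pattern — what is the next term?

(75 : -36)

First part goes 15, 27, 39, 51, 63 → 75 (+12 each step).
Second part: together with the first part always sums to 39; 24, 12, 0, -12, -24 → -36.
So the next term is (75 : -36).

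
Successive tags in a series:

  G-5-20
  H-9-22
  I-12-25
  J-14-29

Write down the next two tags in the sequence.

K-15-34, L-15-40

Letter: letters move forward 1 place in the alphabet; G, H, I, J → K → L.
Second component: differences are 4, 3, 2, … (decreasing by 1 each time); 5, 9, 12, 14 → 15 → 15.
For the third component, differences are 2, 3, 4, … (increasing by 1 each time): 20, 22, 25, 29 → 34 → 40.
Putting the parts together: K-15-34 and then L-15-40.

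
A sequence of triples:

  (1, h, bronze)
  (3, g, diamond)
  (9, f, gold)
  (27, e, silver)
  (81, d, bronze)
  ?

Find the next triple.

(243, c, diamond)

First slot — ×3 each step: 1, 3, 9, 27, 81 → 243.
Letter — letters move back 1 place in the alphabet: h, g, f, e, d → c.
Rank: repeats bronze → diamond → gold → silver; bronze, diamond, gold, silver, bronze → diamond.
Combining the parts gives (243, c, diamond).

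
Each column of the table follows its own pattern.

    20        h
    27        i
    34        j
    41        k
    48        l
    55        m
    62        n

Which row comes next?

69  o

First component: 20, 27, 34, 41, 48, 55, 62 → 69 (+7 each step).
Letter: letters move forward 1 place in the alphabet; h, i, j, k, l, m, n → o.
Putting it together: 69  o.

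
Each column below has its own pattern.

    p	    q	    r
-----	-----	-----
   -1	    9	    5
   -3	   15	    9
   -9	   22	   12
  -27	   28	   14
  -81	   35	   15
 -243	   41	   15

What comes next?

Column p goes -1, -3, -9, -27, -81, -243 → -729 (×3 each step).
Column q: alternating steps +6, +7, +6, +7, …; 9, 15, 22, 28, 35, 41 → 48.
For the column r, differences are 4, 3, 2, … (decreasing by 1 each time): 5, 9, 12, 14, 15, 15 → 14.
So the next row is -729  48  14.

-729  48  14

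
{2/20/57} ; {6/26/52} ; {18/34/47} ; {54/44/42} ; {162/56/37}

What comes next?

{486/70/32}

First component goes 2, 6, 18, 54, 162 → 486 (×3 each step).
Second component: 20, 26, 34, 44, 56 → 70 (differences are 6, 8, 10, … (increasing by 2 each time)).
Third component: −5 each step; 57, 52, 47, 42, 37 → 32.
So the next element is {486/70/32}.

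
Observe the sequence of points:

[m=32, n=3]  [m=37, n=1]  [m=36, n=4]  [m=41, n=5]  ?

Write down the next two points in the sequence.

M goes 32, 37, 36, 41 → 40 → 45 (alternating steps +5, −1, +5, −1, …).
N: each term is the sum of the two before it, so 3, 1, 4, 5 → 9 → 14.
So the next two points are [m=40, n=9] and [m=45, n=14].

[m=40, n=9], [m=45, n=14]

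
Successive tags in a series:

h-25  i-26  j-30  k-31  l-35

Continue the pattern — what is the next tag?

m-36

Letter — letters move forward 1 place in the alphabet: h, i, j, k, l → m.
Second component goes 25, 26, 30, 31, 35 → 36 (alternating steps +1, +4, +1, +4, …).
So the next tag is m-36.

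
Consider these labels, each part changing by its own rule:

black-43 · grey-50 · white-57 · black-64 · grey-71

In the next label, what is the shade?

For the shade, repeats black → grey → white: black, grey, white, black, grey → white.

white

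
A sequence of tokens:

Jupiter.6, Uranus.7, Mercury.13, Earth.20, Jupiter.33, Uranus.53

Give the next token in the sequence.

Mercury.86

Planet: repeats Jupiter → Uranus → Mercury → Earth; Jupiter, Uranus, Mercury, Earth, Jupiter, Uranus → Mercury.
Second component goes 6, 7, 13, 20, 33, 53 → 86 (each term is the sum of the two before it).
Combining the parts gives Mercury.86.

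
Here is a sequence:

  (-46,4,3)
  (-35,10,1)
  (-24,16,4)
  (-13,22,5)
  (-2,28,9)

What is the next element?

First part: -46, -35, -24, -13, -2 → 9 (+11 each step).
Second part: 4, 10, 16, 22, 28 → 34 (+6 each step).
Third part: each term is the sum of the two before it, so 3, 1, 4, 5, 9 → 14.
So the next element is (9,34,14).

(9,34,14)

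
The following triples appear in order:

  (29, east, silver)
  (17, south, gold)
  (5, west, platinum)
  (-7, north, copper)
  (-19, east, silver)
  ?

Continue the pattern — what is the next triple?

For the first value, −12 each step: 29, 17, 5, -7, -19 → -31.
Direction: repeats east → south → west → north, so east, south, west, north, east → south.
Metal: silver, gold, platinum, copper, silver → gold (repeats silver → gold → platinum → copper).
So the next triple is (-31, south, gold).

(-31, south, gold)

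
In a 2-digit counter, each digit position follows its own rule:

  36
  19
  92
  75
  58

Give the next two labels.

First digit goes 3, 1, 9, 7, 5 → 3 → 1 (−2 each step, mod 10).
Second digit: 6, 9, 2, 5, 8 → 1 → 4 (+3 each step, mod 10).
So the next two labels are 31 and 14.

31 then 14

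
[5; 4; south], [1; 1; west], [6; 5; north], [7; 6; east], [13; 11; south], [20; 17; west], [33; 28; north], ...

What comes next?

First slot: 5, 1, 6, 7, 13, 20, 33 → 53 (each term is the sum of the two before it).
Second slot: 4, 1, 5, 6, 11, 17, 28 → 45 (each term is the sum of the two before it).
For the direction, repeats south → west → north → east: south, west, north, east, south, west, north → east.
Putting it together: [53; 45; east].

[53; 45; east]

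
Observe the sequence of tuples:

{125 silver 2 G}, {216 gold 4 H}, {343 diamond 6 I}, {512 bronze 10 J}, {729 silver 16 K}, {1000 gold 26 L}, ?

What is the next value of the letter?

M

For the first part, perfect cubes: 5³, 6³, 7³, …: 125, 216, 343, 512, 729, 1000 → 1331.
Rank: repeats silver → gold → diamond → bronze; silver, gold, diamond, bronze, silver, gold → diamond.
Third part: each term is the sum of the two before it, so 2, 4, 6, 10, 16, 26 → 42.
Letter: letters move forward 1 place in the alphabet; G, H, I, J, K, L → M.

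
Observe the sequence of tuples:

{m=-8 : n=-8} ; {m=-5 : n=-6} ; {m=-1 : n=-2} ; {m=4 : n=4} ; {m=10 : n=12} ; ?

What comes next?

{m=17 : n=22}

M: -8, -5, -1, 4, 10 → 17 (differences are 3, 4, 5, … (increasing by 1 each time)).
N: -8, -6, -2, 4, 12 → 22 (differences are 2, 4, 6, … (increasing by 2 each time)).
So the next tuple is {m=17 : n=22}.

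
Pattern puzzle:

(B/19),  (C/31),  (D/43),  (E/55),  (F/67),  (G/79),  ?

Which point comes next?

(H/91)

Letter: B, C, D, E, F, G → H (letters move forward 1 place in the alphabet).
Second entry goes 19, 31, 43, 55, 67, 79 → 91 (+12 each step).
Putting it together: (H/91).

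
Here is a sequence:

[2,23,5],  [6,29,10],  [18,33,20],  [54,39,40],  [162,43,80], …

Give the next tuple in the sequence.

For the first component, ×3 each step: 2, 6, 18, 54, 162 → 486.
Second component: 23, 29, 33, 39, 43 → 49 (alternating steps +6, +4, +6, +4, …).
Third component: ×2 each step, so 5, 10, 20, 40, 80 → 160.
So the next tuple is [486,49,160].

[486,49,160]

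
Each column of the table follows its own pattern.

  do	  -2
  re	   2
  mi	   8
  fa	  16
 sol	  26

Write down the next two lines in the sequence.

la  38; ti  52

Note — runs through the solfège scale do→ti: do, re, mi, fa, sol → la → ti.
Second component: differences are 4, 6, 8, … (increasing by 2 each time); -2, 2, 8, 16, 26 → 38 → 52.
So the next two lines are la  38 and ti  52.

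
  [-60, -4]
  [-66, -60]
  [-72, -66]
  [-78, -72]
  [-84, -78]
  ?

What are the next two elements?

First value — −6 each step: -60, -66, -72, -78, -84 → -90 → -96.
Second value — always the previous value of the first value: -4, -60, -66, -72, -78 → -84 → -90.
Putting the parts together: [-90, -84] and then [-96, -90].

[-90, -84], [-96, -90]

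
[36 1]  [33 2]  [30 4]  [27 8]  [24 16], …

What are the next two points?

[21 32], [18 64]

First slot: −3 each step; 36, 33, 30, 27, 24 → 21 → 18.
Second slot: ×2 each step; 1, 2, 4, 8, 16 → 32 → 64.
So the next two points are [21 32] and [18 64].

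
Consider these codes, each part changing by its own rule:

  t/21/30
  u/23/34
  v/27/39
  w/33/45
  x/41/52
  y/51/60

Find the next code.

z/63/69

Letter goes t, u, v, w, x, y → z (letters move forward 1 place in the alphabet).
Second component: differences are 2, 4, 6, … (increasing by 2 each time), so 21, 23, 27, 33, 41, 51 → 63.
For the third component, differences are 4, 5, 6, … (increasing by 1 each time): 30, 34, 39, 45, 52, 60 → 69.
Putting it together: z/63/69.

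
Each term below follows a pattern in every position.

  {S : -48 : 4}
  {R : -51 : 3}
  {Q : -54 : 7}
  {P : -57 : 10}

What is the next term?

Letter — letters move back 1 place in the alphabet: S, R, Q, P → O.
Second part — −3 each step: -48, -51, -54, -57 → -60.
Third part: each term is the sum of the two before it, so 4, 3, 7, 10 → 17.
Putting it together: {O : -60 : 17}.

{O : -60 : 17}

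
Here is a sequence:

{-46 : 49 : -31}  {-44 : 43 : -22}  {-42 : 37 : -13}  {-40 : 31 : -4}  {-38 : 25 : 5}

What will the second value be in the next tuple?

For the first value, +2 each step: -46, -44, -42, -40, -38 → -36.
Second value goes 49, 43, 37, 31, 25 → 19 (−6 each step).
Third value goes -31, -22, -13, -4, 5 → 14 (+9 each step).

19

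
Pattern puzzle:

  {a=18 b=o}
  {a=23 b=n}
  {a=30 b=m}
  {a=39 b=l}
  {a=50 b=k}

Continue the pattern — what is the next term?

A: differences are 5, 7, 9, … (increasing by 2 each time); 18, 23, 30, 39, 50 → 63.
B: letters move back 1 place in the alphabet, so o, n, m, l, k → j.
Combining the parts gives {a=63 b=j}.

{a=63 b=j}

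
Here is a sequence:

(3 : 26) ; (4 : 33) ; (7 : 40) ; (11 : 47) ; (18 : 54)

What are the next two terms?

First coordinate: each term is the sum of the two before it; 3, 4, 7, 11, 18 → 29 → 47.
Second coordinate: +7 each step; 26, 33, 40, 47, 54 → 61 → 68.
Putting the parts together: (29 : 61) and then (47 : 68).

(29 : 61), (47 : 68)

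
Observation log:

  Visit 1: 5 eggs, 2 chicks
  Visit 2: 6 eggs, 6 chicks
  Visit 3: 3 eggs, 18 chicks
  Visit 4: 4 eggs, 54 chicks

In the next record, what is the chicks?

For the eggs, alternating steps +1, −3, +1, −3, …: 5, 6, 3, 4 → 1.
Chicks: ×3 each step; 2, 6, 18, 54 → 162.

162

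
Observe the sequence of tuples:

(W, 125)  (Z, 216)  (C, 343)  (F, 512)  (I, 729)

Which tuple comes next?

(L, 1000)

Letter: letters move forward 3 places in the alphabet, wrapping Z→A; W, Z, C, F, I → L.
For the second part, perfect cubes: 5³, 6³, 7³, …: 125, 216, 343, 512, 729 → 1000.
Combining the parts gives (L, 1000).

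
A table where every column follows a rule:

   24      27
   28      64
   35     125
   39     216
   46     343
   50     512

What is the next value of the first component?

First component — alternating steps +4, +7, +4, +7, …: 24, 28, 35, 39, 46, 50 → 57.

57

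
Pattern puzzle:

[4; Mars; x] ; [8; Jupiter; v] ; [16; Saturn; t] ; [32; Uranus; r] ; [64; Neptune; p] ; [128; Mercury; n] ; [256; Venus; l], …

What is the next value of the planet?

Earth

Planet: Mars, Jupiter, Saturn, Uranus, Neptune, Mercury, Venus → Earth (runs through the planets Mercury→Neptune).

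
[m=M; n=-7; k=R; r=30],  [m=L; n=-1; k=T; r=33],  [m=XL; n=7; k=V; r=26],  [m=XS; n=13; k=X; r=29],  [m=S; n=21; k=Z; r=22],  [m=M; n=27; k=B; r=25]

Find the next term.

[m=L; n=35; k=D; r=18]

M: repeats M → L → XL → XS → S; M, L, XL, XS, S, M → L.
N: alternating steps +6, +8, +6, +8, …, so -7, -1, 7, 13, 21, 27 → 35.
K — letters move forward 2 places in the alphabet, wrapping Z→A: R, T, V, X, Z, B → D.
R — alternating steps +3, −7, +3, −7, …: 30, 33, 26, 29, 22, 25 → 18.
Putting it together: [m=L; n=35; k=D; r=18].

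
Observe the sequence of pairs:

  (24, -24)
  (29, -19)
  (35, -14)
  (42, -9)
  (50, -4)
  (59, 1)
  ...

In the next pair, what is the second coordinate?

6

Second coordinate — +5 each step: -24, -19, -14, -9, -4, 1 → 6.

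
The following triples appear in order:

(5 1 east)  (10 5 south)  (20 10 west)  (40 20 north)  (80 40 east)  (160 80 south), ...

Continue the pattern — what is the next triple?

First entry — ×2 each step: 5, 10, 20, 40, 80, 160 → 320.
For the second entry, always the previous value of the first entry: 1, 5, 10, 20, 40, 80 → 160.
Direction: repeats east → south → west → north, so east, south, west, north, east, south → west.
So the next triple is (320 160 west).

(320 160 west)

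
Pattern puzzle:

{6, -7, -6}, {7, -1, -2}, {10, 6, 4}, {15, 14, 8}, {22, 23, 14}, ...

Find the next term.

{31, 33, 18}

First value goes 6, 7, 10, 15, 22 → 31 (differences are 1, 3, 5, … (increasing by 2 each time)).
Second value: -7, -1, 6, 14, 23 → 33 (differences are 6, 7, 8, … (increasing by 1 each time)).
Third value — alternating steps +4, +6, +4, +6, …: -6, -2, 4, 8, 14 → 18.
Putting it together: {31, 33, 18}.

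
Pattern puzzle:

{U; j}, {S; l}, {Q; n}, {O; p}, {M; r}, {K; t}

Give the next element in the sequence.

First letter: letters move back 2 places in the alphabet, so U, S, Q, O, M, K → I.
Second letter — letters move forward 2 places in the alphabet: j, l, n, p, r, t → v.
So the next element is {I; v}.

{I; v}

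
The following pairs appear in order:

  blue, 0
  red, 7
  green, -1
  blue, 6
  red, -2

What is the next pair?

green, 5

For the colour, repeats blue → red → green: blue, red, green, blue, red → green.
Second part — alternating steps +7, −8, +7, −8, …: 0, 7, -1, 6, -2 → 5.
So the next pair is green, 5.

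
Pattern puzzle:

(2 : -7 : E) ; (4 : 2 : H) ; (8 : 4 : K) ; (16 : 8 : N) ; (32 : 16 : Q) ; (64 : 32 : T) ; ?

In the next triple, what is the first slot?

First slot goes 2, 4, 8, 16, 32, 64 → 128 (×2 each step).

128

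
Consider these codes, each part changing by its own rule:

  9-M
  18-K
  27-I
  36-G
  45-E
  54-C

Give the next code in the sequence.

First component: +9 each step; 9, 18, 27, 36, 45, 54 → 63.
Letter: M, K, I, G, E, C → A (letters move back 2 places in the alphabet).
Putting it together: 63-A.

63-A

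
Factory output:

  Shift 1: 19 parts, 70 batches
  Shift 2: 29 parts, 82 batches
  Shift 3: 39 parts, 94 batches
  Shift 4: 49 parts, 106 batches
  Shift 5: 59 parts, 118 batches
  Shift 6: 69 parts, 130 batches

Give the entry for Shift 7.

79 parts, 142 batches

Parts goes 19, 29, 39, 49, 59, 69 → 79 (+10 each step).
Batches: 70, 82, 94, 106, 118, 130 → 142 (+12 each step).
So the next record is 79 parts, 142 batches.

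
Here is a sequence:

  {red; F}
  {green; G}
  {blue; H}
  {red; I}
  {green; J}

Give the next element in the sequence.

For the colour, repeats red → green → blue: red, green, blue, red, green → blue.
Letter: letters move forward 1 place in the alphabet; F, G, H, I, J → K.
Putting it together: {blue; K}.

{blue; K}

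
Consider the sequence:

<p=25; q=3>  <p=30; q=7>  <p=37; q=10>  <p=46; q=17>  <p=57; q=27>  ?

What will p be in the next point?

70

P: 25, 30, 37, 46, 57 → 70 (differences are 5, 7, 9, … (increasing by 2 each time)).
Q — each term is the sum of the two before it: 3, 7, 10, 17, 27 → 44.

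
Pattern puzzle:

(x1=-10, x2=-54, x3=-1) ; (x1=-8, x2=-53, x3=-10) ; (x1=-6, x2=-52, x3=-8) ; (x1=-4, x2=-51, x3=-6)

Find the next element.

(x1=-2, x2=-50, x3=-4)

X1 — +2 each step: -10, -8, -6, -4 → -2.
X2 — +1 each step: -54, -53, -52, -51 → -50.
X3: -1, -10, -8, -6 → -4 (always the previous value of the x1).
Combining the parts gives (x1=-2, x2=-50, x3=-4).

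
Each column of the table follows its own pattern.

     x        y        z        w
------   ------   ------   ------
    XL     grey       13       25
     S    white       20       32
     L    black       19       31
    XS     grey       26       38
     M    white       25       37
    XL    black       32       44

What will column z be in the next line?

31

Column z: alternating steps +7, −1, +7, −1, …; 13, 20, 19, 26, 25, 32 → 31.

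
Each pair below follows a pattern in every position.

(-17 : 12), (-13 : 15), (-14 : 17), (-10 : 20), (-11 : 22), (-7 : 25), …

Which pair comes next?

(-8 : 27)

First coordinate goes -17, -13, -14, -10, -11, -7 → -8 (alternating steps +4, −1, +4, −1, …).
Second coordinate: 12, 15, 17, 20, 22, 25 → 27 (alternating steps +3, +2, +3, +2, …).
So the next pair is (-8 : 27).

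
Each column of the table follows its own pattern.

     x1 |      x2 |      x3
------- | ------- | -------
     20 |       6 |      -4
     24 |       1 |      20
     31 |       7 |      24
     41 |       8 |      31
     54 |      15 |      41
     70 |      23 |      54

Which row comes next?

89  38  70

Column x1 goes 20, 24, 31, 41, 54, 70 → 89 (differences are 4, 7, 10, … (increasing by 3 each time)).
Column x2 goes 6, 1, 7, 8, 15, 23 → 38 (each term is the sum of the two before it).
Column x3 — always the previous value of the column x1: -4, 20, 24, 31, 41, 54 → 70.
Putting it together: 89  38  70.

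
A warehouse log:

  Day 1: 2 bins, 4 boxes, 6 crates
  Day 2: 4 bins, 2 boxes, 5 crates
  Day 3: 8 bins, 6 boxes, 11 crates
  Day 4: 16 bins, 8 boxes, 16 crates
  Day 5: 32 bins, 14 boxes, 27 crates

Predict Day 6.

64 bins, 22 boxes, 43 crates

Bins goes 2, 4, 8, 16, 32 → 64 (×2 each step).
Boxes: 4, 2, 6, 8, 14 → 22 (each term is the sum of the two before it).
Crates: 6, 5, 11, 16, 27 → 43 (each term is the sum of the two before it).
So the next line is 64 bins, 22 boxes, 43 crates.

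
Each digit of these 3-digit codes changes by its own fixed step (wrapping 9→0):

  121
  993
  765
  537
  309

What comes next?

First digit: −2 each step, mod 10; 1, 9, 7, 5, 3 → 1.
Second digit goes 2, 9, 6, 3, 0 → 7 (−3 each step, mod 10).
Third digit — +2 each step, mod 10: 1, 3, 5, 7, 9 → 1.
Putting it together: 171.

171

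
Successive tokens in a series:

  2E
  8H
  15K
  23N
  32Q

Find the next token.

42T

First component: differences are 6, 7, 8, … (increasing by 1 each time); 2, 8, 15, 23, 32 → 42.
Letter: E, H, K, N, Q → T (letters move forward 3 places in the alphabet).
Putting it together: 42T.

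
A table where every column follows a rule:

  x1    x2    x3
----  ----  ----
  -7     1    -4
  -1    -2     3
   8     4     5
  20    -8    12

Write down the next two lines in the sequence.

35  16  14; 53  -32  21

Column x1 — differences are 6, 9, 12, … (increasing by 3 each time): -7, -1, 8, 20 → 35 → 53.
Column x2: ×(-2) each step, so 1, -2, 4, -8 → 16 → -32.
Column x3: -4, 3, 5, 12 → 14 → 21 (alternating steps +7, +2, +7, +2, …).
So the next two lines are 35  16  14 and 53  -32  21.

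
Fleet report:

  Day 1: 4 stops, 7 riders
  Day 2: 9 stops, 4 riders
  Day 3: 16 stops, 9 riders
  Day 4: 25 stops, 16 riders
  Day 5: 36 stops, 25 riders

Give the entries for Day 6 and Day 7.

Stops goes 4, 9, 16, 25, 36 → 49 → 64 (perfect squares: 2², 3², 4², …).
Riders goes 7, 4, 9, 16, 25 → 36 → 49 (always the previous value of the stops).
So the next two lines are 49 stops, 36 riders and 64 stops, 49 riders.

49 stops, 36 riders; 64 stops, 49 riders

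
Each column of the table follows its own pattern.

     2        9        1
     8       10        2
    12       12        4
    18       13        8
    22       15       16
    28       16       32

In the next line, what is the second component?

First component goes 2, 8, 12, 18, 22, 28 → 32 (alternating steps +6, +4, +6, +4, …).
Second component — alternating steps +1, +2, +1, +2, …: 9, 10, 12, 13, 15, 16 → 18.
Third component: ×2 each step; 1, 2, 4, 8, 16, 32 → 64.

18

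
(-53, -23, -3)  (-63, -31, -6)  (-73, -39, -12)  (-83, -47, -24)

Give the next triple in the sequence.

First value: -53, -63, -73, -83 → -93 (−10 each step).
Second value: −8 each step; -23, -31, -39, -47 → -55.
Third value: ×2 each step; -3, -6, -12, -24 → -48.
So the next triple is (-93, -55, -48).

(-93, -55, -48)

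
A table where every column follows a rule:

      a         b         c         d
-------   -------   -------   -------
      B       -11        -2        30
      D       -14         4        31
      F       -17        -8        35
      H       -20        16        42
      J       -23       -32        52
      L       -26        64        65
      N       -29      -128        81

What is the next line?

Column a — letters move forward 2 places in the alphabet: B, D, F, H, J, L, N → P.
Column b: −3 each step, so -11, -14, -17, -20, -23, -26, -29 → -32.
Column c goes -2, 4, -8, 16, -32, 64, -128 → 256 (×(-2) each step).
Column d: differences are 1, 4, 7, … (increasing by 3 each time), so 30, 31, 35, 42, 52, 65, 81 → 100.
So the next line is P  -32  256  100.

P  -32  256  100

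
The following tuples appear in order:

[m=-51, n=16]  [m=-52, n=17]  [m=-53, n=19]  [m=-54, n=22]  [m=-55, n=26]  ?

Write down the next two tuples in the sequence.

M: -51, -52, -53, -54, -55 → -56 → -57 (−1 each step).
N goes 16, 17, 19, 22, 26 → 31 → 37 (differences are 1, 2, 3, … (increasing by 1 each time)).
So the next two tuples are [m=-56, n=31] and [m=-57, n=37].

[m=-56, n=31], [m=-57, n=37]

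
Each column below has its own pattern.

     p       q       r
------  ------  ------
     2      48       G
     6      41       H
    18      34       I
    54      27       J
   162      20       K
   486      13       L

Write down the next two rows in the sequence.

For the column p, ×3 each step: 2, 6, 18, 54, 162, 486 → 1458 → 4374.
For the column q, −7 each step: 48, 41, 34, 27, 20, 13 → 6 → -1.
Column r: letters move forward 1 place in the alphabet, so G, H, I, J, K, L → M → N.
Putting the parts together: 1458  6  M and then 4374  -1  N.

1458  6  M; 4374  -1  N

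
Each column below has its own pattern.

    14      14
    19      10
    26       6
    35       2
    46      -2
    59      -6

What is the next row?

First component: differences are 5, 7, 9, … (increasing by 2 each time), so 14, 19, 26, 35, 46, 59 → 74.
Second component: 14, 10, 6, 2, -2, -6 → -10 (−4 each step).
Combining the parts gives 74  -10.

74  -10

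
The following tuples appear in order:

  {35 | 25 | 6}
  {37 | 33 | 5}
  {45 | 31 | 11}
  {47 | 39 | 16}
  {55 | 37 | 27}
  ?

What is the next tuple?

First entry goes 35, 37, 45, 47, 55 → 57 (alternating steps +2, +8, +2, +8, …).
Second entry: alternating steps +8, −2, +8, −2, …; 25, 33, 31, 39, 37 → 45.
Third entry: each term is the sum of the two before it, so 6, 5, 11, 16, 27 → 43.
So the next tuple is {57 | 45 | 43}.

{57 | 45 | 43}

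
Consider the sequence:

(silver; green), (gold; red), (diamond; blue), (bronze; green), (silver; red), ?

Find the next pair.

Rank goes silver, gold, diamond, bronze, silver → gold (repeats silver → gold → diamond → bronze).
Colour — repeats green → red → blue: green, red, blue, green, red → blue.
So the next pair is (gold; blue).

(gold; blue)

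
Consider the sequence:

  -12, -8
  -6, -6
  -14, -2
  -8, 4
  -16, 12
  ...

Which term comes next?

First coordinate: -12, -6, -14, -8, -16 → -10 (alternating steps +6, −8, +6, −8, …).
Second coordinate: differences are 2, 4, 6, … (increasing by 2 each time); -8, -6, -2, 4, 12 → 22.
So the next term is -10, 22.

-10, 22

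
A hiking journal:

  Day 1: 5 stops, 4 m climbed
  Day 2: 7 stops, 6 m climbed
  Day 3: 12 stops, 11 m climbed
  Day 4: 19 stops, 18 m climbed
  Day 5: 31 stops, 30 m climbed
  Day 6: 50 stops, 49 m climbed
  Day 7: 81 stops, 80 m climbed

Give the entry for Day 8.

131 stops, 130 m climbed

Stops: each term is the sum of the two before it; 5, 7, 12, 19, 31, 50, 81 → 131.
For the m climbed, always 1 less than the stops: 4, 6, 11, 18, 30, 49, 80 → 130.
So the next line is 131 stops, 130 m climbed.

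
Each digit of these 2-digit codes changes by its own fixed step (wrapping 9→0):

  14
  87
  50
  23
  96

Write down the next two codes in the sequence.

First digit: −3 each step, mod 10; 1, 8, 5, 2, 9 → 6 → 3.
Second digit: +3 each step, mod 10; 4, 7, 0, 3, 6 → 9 → 2.
So the next two codes are 69 and 32.

69, 32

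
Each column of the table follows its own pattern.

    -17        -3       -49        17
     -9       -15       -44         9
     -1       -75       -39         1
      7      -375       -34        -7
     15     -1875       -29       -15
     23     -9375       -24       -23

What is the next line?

For the first component, +8 each step: -17, -9, -1, 7, 15, 23 → 31.
For the second component, ×5 each step: -3, -15, -75, -375, -1875, -9375 → -46875.
Third component goes -49, -44, -39, -34, -29, -24 → -19 (+5 each step).
For the fourth component, always the negative of the first component: 17, 9, 1, -7, -15, -23 → -31.
Putting it together: 31  -46875  -19  -31.

31  -46875  -19  -31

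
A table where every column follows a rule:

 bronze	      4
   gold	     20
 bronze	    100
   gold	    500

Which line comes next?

bronze  2500

Rank goes bronze, gold, bronze, gold → bronze (alternates bronze ↔ gold).
Second component: 4, 20, 100, 500 → 2500 (×5 each step).
So the next line is bronze  2500.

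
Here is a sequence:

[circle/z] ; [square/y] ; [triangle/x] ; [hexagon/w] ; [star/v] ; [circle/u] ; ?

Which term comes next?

[square/t]

Shape: repeats circle → square → triangle → hexagon → star; circle, square, triangle, hexagon, star, circle → square.
Letter: letters move back 1 place in the alphabet, so z, y, x, w, v, u → t.
So the next term is [square/t].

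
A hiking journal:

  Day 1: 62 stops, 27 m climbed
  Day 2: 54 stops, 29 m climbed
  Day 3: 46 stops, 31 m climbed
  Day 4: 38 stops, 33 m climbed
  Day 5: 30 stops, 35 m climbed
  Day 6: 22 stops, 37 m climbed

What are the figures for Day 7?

Stops: 62, 54, 46, 38, 30, 22 → 14 (−8 each step).
For the m climbed, +2 each step: 27, 29, 31, 33, 35, 37 → 39.
Combining the parts gives 14 stops, 39 m climbed.

14 stops, 39 m climbed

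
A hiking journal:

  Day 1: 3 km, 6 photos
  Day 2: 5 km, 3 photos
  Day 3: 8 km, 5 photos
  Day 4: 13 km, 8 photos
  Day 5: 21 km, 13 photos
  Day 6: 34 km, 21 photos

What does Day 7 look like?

55 km, 34 photos

For the km, each term is the sum of the two before it: 3, 5, 8, 13, 21, 34 → 55.
Photos: 6, 3, 5, 8, 13, 21 → 34 (always the previous value of the km).
Combining the parts gives 55 km, 34 photos.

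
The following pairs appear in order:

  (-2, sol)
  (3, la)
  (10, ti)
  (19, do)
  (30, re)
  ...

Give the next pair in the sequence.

First component: -2, 3, 10, 19, 30 → 43 (differences are 5, 7, 9, … (increasing by 2 each time)).
Note: sol, la, ti, do, re → mi (runs through the solfège scale do→ti).
Combining the parts gives (43, mi).

(43, mi)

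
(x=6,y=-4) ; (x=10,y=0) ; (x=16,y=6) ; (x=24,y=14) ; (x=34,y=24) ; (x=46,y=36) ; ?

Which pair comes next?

For the x, differences are 4, 6, 8, … (increasing by 2 each time): 6, 10, 16, 24, 34, 46 → 60.
Y: always 10 less than the x, so -4, 0, 6, 14, 24, 36 → 50.
So the next pair is (x=60,y=50).

(x=60,y=50)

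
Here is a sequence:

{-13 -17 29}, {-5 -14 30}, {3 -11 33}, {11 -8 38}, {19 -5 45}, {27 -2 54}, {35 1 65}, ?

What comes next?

First value: +8 each step, so -13, -5, 3, 11, 19, 27, 35 → 43.
For the second value, +3 each step: -17, -14, -11, -8, -5, -2, 1 → 4.
Third value goes 29, 30, 33, 38, 45, 54, 65 → 78 (differences are 1, 3, 5, … (increasing by 2 each time)).
Putting it together: {43 4 78}.

{43 4 78}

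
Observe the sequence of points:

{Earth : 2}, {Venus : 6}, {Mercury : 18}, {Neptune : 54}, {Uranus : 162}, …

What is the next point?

Planet: Earth, Venus, Mercury, Neptune, Uranus → Saturn (runs backward through the planets Mercury→Neptune).
Second coordinate — ×3 each step: 2, 6, 18, 54, 162 → 486.
So the next point is {Saturn : 486}.

{Saturn : 486}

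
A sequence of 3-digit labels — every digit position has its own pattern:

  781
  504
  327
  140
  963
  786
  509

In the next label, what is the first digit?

3

First digit goes 7, 5, 3, 1, 9, 7, 5 → 3 (−2 each step, mod 10).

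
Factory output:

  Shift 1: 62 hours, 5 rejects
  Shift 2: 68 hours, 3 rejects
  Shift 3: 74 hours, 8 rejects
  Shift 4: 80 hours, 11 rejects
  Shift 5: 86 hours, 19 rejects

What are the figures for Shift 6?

92 hours, 30 rejects

Hours: 62, 68, 74, 80, 86 → 92 (+6 each step).
Rejects — each term is the sum of the two before it: 5, 3, 8, 11, 19 → 30.
Putting it together: 92 hours, 30 rejects.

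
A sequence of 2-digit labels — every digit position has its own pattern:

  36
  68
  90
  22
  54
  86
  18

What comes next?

40

First digit: 3, 6, 9, 2, 5, 8, 1 → 4 (+3 each step, mod 10).
Second digit: 6, 8, 0, 2, 4, 6, 8 → 0 (+2 each step, mod 10).
So the next label is 40.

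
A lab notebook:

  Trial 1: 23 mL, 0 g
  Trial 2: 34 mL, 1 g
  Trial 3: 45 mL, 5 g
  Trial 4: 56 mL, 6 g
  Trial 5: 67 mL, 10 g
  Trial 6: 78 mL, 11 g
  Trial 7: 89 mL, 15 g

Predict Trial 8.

ML — +11 each step: 23, 34, 45, 56, 67, 78, 89 → 100.
G — alternating steps +1, +4, +1, +4, …: 0, 1, 5, 6, 10, 11, 15 → 16.
Combining the parts gives 100 mL, 16 g.

100 mL, 16 g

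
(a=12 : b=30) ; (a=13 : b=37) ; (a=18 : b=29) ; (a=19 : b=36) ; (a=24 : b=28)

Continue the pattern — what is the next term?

(a=25 : b=35)

A — alternating steps +1, +5, +1, +5, …: 12, 13, 18, 19, 24 → 25.
B: alternating steps +7, −8, +7, −8, …; 30, 37, 29, 36, 28 → 35.
Putting it together: (a=25 : b=35).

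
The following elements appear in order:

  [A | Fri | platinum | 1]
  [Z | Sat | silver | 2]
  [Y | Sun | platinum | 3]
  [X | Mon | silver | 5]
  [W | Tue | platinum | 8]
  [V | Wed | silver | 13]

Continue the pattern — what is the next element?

[U | Thu | platinum | 21]

Letter: A, Z, Y, X, W, V → U (letters move back 1 place in the alphabet, wrapping A→Z).
For the day, runs through the weekdays Mon→Sun: Fri, Sat, Sun, Mon, Tue, Wed → Thu.
Metal — alternates platinum ↔ silver: platinum, silver, platinum, silver, platinum, silver → platinum.
Fourth slot: 1, 2, 3, 5, 8, 13 → 21 (each term is the sum of the two before it).
Putting it together: [U | Thu | platinum | 21].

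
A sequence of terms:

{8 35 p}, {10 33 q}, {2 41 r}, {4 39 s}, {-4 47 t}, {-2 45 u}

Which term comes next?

First part: alternating steps +2, −8, +2, −8, …, so 8, 10, 2, 4, -4, -2 → -10.
Second part: together with the first part always sums to 43; 35, 33, 41, 39, 47, 45 → 53.
Letter: p, q, r, s, t, u → v (letters move forward 1 place in the alphabet).
Putting it together: {-10 53 v}.

{-10 53 v}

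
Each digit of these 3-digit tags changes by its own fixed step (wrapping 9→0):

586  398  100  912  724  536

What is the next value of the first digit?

First digit goes 5, 3, 1, 9, 7, 5 → 3 (−2 each step, mod 10).

3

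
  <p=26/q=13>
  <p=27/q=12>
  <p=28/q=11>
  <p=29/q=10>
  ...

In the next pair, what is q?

9

P: +1 each step, so 26, 27, 28, 29 → 30.
For the q, together with the p always sums to 39: 13, 12, 11, 10 → 9.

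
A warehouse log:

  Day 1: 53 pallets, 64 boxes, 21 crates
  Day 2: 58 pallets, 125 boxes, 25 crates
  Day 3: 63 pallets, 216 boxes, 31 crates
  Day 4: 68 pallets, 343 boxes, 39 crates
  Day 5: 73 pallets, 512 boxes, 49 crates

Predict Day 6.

78 pallets, 729 boxes, 61 crates

For the pallets, +5 each step: 53, 58, 63, 68, 73 → 78.
For the boxes, perfect cubes: 4³, 5³, 6³, …: 64, 125, 216, 343, 512 → 729.
Crates — differences are 4, 6, 8, … (increasing by 2 each time): 21, 25, 31, 39, 49 → 61.
So the next record is 78 pallets, 729 boxes, 61 crates.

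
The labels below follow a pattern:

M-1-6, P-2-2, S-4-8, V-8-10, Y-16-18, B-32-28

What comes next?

E-64-46

For the letter, letters move forward 3 places in the alphabet, wrapping Z→A: M, P, S, V, Y, B → E.
Second component: ×2 each step; 1, 2, 4, 8, 16, 32 → 64.
For the third component, each term is the sum of the two before it: 6, 2, 8, 10, 18, 28 → 46.
Putting it together: E-64-46.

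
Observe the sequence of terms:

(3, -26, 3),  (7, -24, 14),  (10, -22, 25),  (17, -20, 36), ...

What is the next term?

First value goes 3, 7, 10, 17 → 27 (each term is the sum of the two before it).
For the second value, +2 each step: -26, -24, -22, -20 → -18.
Third value: 3, 14, 25, 36 → 47 (+11 each step).
So the next term is (27, -18, 47).

(27, -18, 47)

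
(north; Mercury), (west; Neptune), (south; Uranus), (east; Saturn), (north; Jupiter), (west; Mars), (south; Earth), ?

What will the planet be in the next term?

Planet: runs backward through the planets Mercury→Neptune, so Mercury, Neptune, Uranus, Saturn, Jupiter, Mars, Earth → Venus.

Venus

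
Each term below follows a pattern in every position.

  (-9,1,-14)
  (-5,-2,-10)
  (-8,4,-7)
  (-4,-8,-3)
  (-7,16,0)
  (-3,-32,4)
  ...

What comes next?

(-6,64,7)

First slot: alternating steps +4, −3, +4, −3, …, so -9, -5, -8, -4, -7, -3 → -6.
Second slot: ×(-2) each step, so 1, -2, 4, -8, 16, -32 → 64.
Third slot — alternating steps +4, +3, +4, +3, …: -14, -10, -7, -3, 0, 4 → 7.
So the next term is (-6,64,7).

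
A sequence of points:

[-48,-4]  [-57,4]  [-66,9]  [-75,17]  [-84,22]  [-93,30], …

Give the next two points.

First part: −9 each step, so -48, -57, -66, -75, -84, -93 → -102 → -111.
Second part: alternating steps +8, +5, +8, +5, …; -4, 4, 9, 17, 22, 30 → 35 → 43.
Putting the parts together: [-102,35] and then [-111,43].

[-102,35], [-111,43]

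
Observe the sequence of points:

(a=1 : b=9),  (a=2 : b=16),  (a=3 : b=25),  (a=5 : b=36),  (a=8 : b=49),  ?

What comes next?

(a=13 : b=64)

A: 1, 2, 3, 5, 8 → 13 (each term is the sum of the two before it).
B — perfect squares: 3², 4², 5², …: 9, 16, 25, 36, 49 → 64.
Putting it together: (a=13 : b=64).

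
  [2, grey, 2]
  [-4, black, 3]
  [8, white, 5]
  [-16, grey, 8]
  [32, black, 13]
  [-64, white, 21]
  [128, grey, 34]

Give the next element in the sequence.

[-256, black, 55]

First entry goes 2, -4, 8, -16, 32, -64, 128 → -256 (×(-2) each step).
For the shade, repeats grey → black → white: grey, black, white, grey, black, white, grey → black.
For the third entry, each term is the sum of the two before it: 2, 3, 5, 8, 13, 21, 34 → 55.
Putting it together: [-256, black, 55].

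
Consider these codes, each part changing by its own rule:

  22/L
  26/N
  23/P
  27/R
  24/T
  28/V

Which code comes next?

First component goes 22, 26, 23, 27, 24, 28 → 25 (alternating steps +4, −3, +4, −3, …).
Letter: letters move forward 2 places in the alphabet; L, N, P, R, T, V → X.
Combining the parts gives 25/X.

25/X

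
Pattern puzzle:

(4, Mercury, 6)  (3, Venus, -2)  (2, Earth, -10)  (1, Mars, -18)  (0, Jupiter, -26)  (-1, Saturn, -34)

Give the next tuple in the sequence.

(-2, Uranus, -42)

First component: −1 each step, so 4, 3, 2, 1, 0, -1 → -2.
Planet: Mercury, Venus, Earth, Mars, Jupiter, Saturn → Uranus (runs through the planets Mercury→Neptune).
Third component: −8 each step, so 6, -2, -10, -18, -26, -34 → -42.
So the next tuple is (-2, Uranus, -42).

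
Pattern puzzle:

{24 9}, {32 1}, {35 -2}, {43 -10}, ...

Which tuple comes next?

First coordinate: 24, 32, 35, 43 → 46 (alternating steps +8, +3, +8, +3, …).
Second coordinate goes 9, 1, -2, -10 → -13 (together with the first coordinate always sums to 33).
Combining the parts gives {46 -13}.

{46 -13}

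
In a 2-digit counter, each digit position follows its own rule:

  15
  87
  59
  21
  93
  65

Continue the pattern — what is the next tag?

37

First digit: −3 each step, mod 10; 1, 8, 5, 2, 9, 6 → 3.
Second digit — +2 each step, mod 10: 5, 7, 9, 1, 3, 5 → 7.
Combining the parts gives 37.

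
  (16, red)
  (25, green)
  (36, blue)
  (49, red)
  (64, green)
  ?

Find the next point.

(81, blue)

First component: 16, 25, 36, 49, 64 → 81 (perfect squares: 4², 5², 6², …).
Colour: repeats red → green → blue; red, green, blue, red, green → blue.
Putting it together: (81, blue).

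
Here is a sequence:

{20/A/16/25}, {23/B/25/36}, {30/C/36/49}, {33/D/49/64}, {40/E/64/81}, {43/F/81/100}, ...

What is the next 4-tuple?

{50/G/100/121}

First value — alternating steps +3, +7, +3, +7, …: 20, 23, 30, 33, 40, 43 → 50.
Letter: letters move forward 1 place in the alphabet, so A, B, C, D, E, F → G.
Third value: perfect squares: 4², 5², 6², …; 16, 25, 36, 49, 64, 81 → 100.
Fourth value: 25, 36, 49, 64, 81, 100 → 121 (perfect squares: 5², 6², 7², …).
So the next 4-tuple is {50/G/100/121}.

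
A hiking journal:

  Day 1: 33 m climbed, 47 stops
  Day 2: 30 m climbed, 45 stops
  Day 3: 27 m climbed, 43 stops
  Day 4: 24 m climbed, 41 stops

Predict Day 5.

M climbed: −3 each step, so 33, 30, 27, 24 → 21.
Stops: −2 each step, so 47, 45, 43, 41 → 39.
So the next line is 21 m climbed, 39 stops.

21 m climbed, 39 stops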